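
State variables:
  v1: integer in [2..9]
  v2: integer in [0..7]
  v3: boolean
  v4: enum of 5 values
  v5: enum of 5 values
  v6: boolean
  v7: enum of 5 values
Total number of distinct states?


State space = product of domain sizes of all variables.
Domain sizes:
  v1 (integer in [2..9]): 8
  v2 (integer in [0..7]): 8
  v3 (boolean): 2
  v4 (enum of 5 values): 5
  v5 (enum of 5 values): 5
  v6 (boolean): 2
  v7 (enum of 5 values): 5
Product = 8 * 8 * 2 * 5 * 5 * 2 * 5 = 32000

32000


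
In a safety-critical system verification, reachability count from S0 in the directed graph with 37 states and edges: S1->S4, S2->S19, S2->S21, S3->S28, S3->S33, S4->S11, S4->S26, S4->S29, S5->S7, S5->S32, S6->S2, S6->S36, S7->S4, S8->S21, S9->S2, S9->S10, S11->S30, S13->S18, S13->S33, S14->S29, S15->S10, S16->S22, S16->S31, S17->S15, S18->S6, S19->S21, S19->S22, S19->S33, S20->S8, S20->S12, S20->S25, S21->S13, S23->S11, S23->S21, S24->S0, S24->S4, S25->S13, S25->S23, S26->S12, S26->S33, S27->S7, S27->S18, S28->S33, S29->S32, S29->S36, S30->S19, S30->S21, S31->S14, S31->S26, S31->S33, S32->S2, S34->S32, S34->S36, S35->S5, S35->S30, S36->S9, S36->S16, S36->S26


BFS from S0:
  layer 0: {S0}
Reachable set: {S0}
Count = 1

1


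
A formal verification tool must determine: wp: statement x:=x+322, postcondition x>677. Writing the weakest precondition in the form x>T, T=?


Formula: wp(x:=E, P) = P[E/x] (substitute E for x in postcondition)
Step 1: Postcondition: x>677
Step 2: Substitute x+322 for x: x+322>677
Step 3: Solve for x: x > 677-322 = 355

355


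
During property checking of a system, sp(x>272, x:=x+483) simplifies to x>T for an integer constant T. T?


Formula: sp(P, x:=E) = exists old_x. (x = E[old_x/x]) AND P[old_x/x] (old_x is the value of x before the assignment; eliminate old_x by solving x = E[old_x/x] for old_x)
Step 1: Precondition P: x>272, i.e. old_x > 272
Step 2: Assignment gives x = old_x + 483, so old_x = x - 483
Step 3: Substitute into P: x - 483 > 272
Step 4: Simplify: x > 272+483 = 755

755


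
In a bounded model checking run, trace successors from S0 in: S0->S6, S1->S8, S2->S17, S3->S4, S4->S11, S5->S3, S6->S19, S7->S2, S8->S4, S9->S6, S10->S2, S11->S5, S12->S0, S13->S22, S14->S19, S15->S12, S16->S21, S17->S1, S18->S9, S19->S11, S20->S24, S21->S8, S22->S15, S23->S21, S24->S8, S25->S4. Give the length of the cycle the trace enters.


Trace from S0 until a state repeats:
  S0 -> S6 -> S19 -> S11 -> S5 -> S3 -> S4 -> S11
S11 first seen at step 3, revisited at step 7.
Cycle length = 7 - 3 = 4

4


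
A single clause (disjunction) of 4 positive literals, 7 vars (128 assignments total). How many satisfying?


Step 1: Total=2^7=128
Step 2: Unsat when all 4 false: 2^3=8
Step 3: Sat=128-8=120

120


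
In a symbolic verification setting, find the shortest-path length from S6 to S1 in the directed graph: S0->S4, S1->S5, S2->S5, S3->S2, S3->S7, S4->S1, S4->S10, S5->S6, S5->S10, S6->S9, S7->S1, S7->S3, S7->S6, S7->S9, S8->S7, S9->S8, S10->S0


BFS layer-by-layer from S6:
  dist 0: {S6}
  dist 1: {S9}
  dist 2: {S8}
  dist 3: {S7}
  dist 4: {S1, S3}
  -> S1 reached at distance 4
Shortest path length = 4

4


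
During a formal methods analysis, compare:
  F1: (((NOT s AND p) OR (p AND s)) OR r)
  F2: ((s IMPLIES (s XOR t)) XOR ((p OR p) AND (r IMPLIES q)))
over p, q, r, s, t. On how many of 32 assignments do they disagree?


F1 = (((NOT s AND p) OR (p AND s)) OR r)
F2 = ((s IMPLIES (s XOR t)) XOR ((p OR p) AND (r IMPLIES q)))
Evaluate both on each of 32 rows (bits = p,q,r,s,t):
  row 0 [00000]: F1=0 F2=1 (differ) -> 1
  row 1 [00001]: F1=0 F2=1 (differ) -> 1
  row 2 [00010]: F1=0 F2=1 (differ) -> 1
  row 3 [00011]: F1=0 F2=0 -> 0
  row 4 [00100]: F1=1 F2=1 -> 0
  row 5 [00101]: F1=1 F2=1 -> 0
  row 6 [00110]: F1=1 F2=1 -> 0
  row 7 [00111]: F1=1 F2=0 (differ) -> 1
  row 8 [01000]: F1=0 F2=1 (differ) -> 1
  row 9 [01001]: F1=0 F2=1 (differ) -> 1
  row 10 [01010]: F1=0 F2=1 (differ) -> 1
  row 11 [01011]: F1=0 F2=0 -> 0
  row 12 [01100]: F1=1 F2=1 -> 0
  row 13 [01101]: F1=1 F2=1 -> 0
  row 14 [01110]: F1=1 F2=1 -> 0
  row 15 [01111]: F1=1 F2=0 (differ) -> 1
  row 16 [10000]: F1=1 F2=0 (differ) -> 1
  row 17 [10001]: F1=1 F2=0 (differ) -> 1
  row 18 [10010]: F1=1 F2=0 (differ) -> 1
  row 19 [10011]: F1=1 F2=1 -> 0
  row 20 [10100]: F1=1 F2=1 -> 0
  row 21 [10101]: F1=1 F2=1 -> 0
  row 22 [10110]: F1=1 F2=1 -> 0
  row 23 [10111]: F1=1 F2=0 (differ) -> 1
  row 24 [11000]: F1=1 F2=0 (differ) -> 1
  row 25 [11001]: F1=1 F2=0 (differ) -> 1
  row 26 [11010]: F1=1 F2=0 (differ) -> 1
  row 27 [11011]: F1=1 F2=1 -> 0
  row 28 [11100]: F1=1 F2=0 (differ) -> 1
  row 29 [11101]: F1=1 F2=0 (differ) -> 1
  row 30 [11110]: F1=1 F2=0 (differ) -> 1
  row 31 [11111]: F1=1 F2=1 -> 0
Full result column, 8 rows per line (p,q fixed per line; r,s,t runs 000..111 left to right):
  rows 0-7 [p,q=00]: 11100001  (ones: 4)
  rows 8-15 [p,q=01]: 11100001  (ones: 4)
  rows 16-23 [p,q=10]: 11100001  (ones: 4)
  rows 24-31 [p,q=11]: 11101110  (ones: 6)
Disagreements = 4+4+4+6 = 18

18


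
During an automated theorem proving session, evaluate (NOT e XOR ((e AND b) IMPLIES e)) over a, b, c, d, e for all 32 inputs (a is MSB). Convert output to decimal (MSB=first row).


Formula: (NOT e XOR ((e AND b) IMPLIES e)) over a, b, c, d, e (32 rows)
Evaluate each row (bits = a,b,c,d,e, MSB first):
  row 0 [00000]: (NOT 0 XOR ((0 AND 0) IMPLIES 0)) -> 0
  row 1 [00001]: (NOT 1 XOR ((1 AND 0) IMPLIES 1)) -> 1
  row 2 [00010]: (NOT 0 XOR ((0 AND 0) IMPLIES 0)) -> 0
  row 3 [00011]: (NOT 1 XOR ((1 AND 0) IMPLIES 1)) -> 1
  row 4 [00100]: (NOT 0 XOR ((0 AND 0) IMPLIES 0)) -> 0
  row 5 [00101]: (NOT 1 XOR ((1 AND 0) IMPLIES 1)) -> 1
  row 6 [00110]: (NOT 0 XOR ((0 AND 0) IMPLIES 0)) -> 0
  row 7 [00111]: (NOT 1 XOR ((1 AND 0) IMPLIES 1)) -> 1
  row 8 [01000]: (NOT 0 XOR ((0 AND 1) IMPLIES 0)) -> 0
  row 9 [01001]: (NOT 1 XOR ((1 AND 1) IMPLIES 1)) -> 1
  row 10 [01010]: (NOT 0 XOR ((0 AND 1) IMPLIES 0)) -> 0
  row 11 [01011]: (NOT 1 XOR ((1 AND 1) IMPLIES 1)) -> 1
  row 12 [01100]: (NOT 0 XOR ((0 AND 1) IMPLIES 0)) -> 0
  row 13 [01101]: (NOT 1 XOR ((1 AND 1) IMPLIES 1)) -> 1
  row 14 [01110]: (NOT 0 XOR ((0 AND 1) IMPLIES 0)) -> 0
  row 15 [01111]: (NOT 1 XOR ((1 AND 1) IMPLIES 1)) -> 1
  row 16 [10000]: (NOT 0 XOR ((0 AND 0) IMPLIES 0)) -> 0
  row 17 [10001]: (NOT 1 XOR ((1 AND 0) IMPLIES 1)) -> 1
  row 18 [10010]: (NOT 0 XOR ((0 AND 0) IMPLIES 0)) -> 0
  row 19 [10011]: (NOT 1 XOR ((1 AND 0) IMPLIES 1)) -> 1
  row 20 [10100]: (NOT 0 XOR ((0 AND 0) IMPLIES 0)) -> 0
  row 21 [10101]: (NOT 1 XOR ((1 AND 0) IMPLIES 1)) -> 1
  row 22 [10110]: (NOT 0 XOR ((0 AND 0) IMPLIES 0)) -> 0
  row 23 [10111]: (NOT 1 XOR ((1 AND 0) IMPLIES 1)) -> 1
  row 24 [11000]: (NOT 0 XOR ((0 AND 1) IMPLIES 0)) -> 0
  row 25 [11001]: (NOT 1 XOR ((1 AND 1) IMPLIES 1)) -> 1
  row 26 [11010]: (NOT 0 XOR ((0 AND 1) IMPLIES 0)) -> 0
  row 27 [11011]: (NOT 1 XOR ((1 AND 1) IMPLIES 1)) -> 1
  row 28 [11100]: (NOT 0 XOR ((0 AND 1) IMPLIES 0)) -> 0
  row 29 [11101]: (NOT 1 XOR ((1 AND 1) IMPLIES 1)) -> 1
  row 30 [11110]: (NOT 0 XOR ((0 AND 1) IMPLIES 0)) -> 0
  row 31 [11111]: (NOT 1 XOR ((1 AND 1) IMPLIES 1)) -> 1
Full result column, 4 rows per line (a,b,c fixed per line; d,e runs 00..11 left to right):
  rows 0-3 [a,b,c=000]: 0101  = hex 5
  rows 4-7 [a,b,c=001]: 0101  = hex 5
  rows 8-11 [a,b,c=010]: 0101  = hex 5
  rows 12-15 [a,b,c=011]: 0101  = hex 5
  rows 16-19 [a,b,c=100]: 0101  = hex 5
  rows 20-23 [a,b,c=101]: 0101  = hex 5
  rows 24-27 [a,b,c=110]: 0101  = hex 5
  rows 28-31 [a,b,c=111]: 0101  = hex 5
Output column (row 0 .. row 31) = 01010101010101010101010101010101
Output column grouped in 4s = 0101 0101 0101 0101 0101 0101 0101 0101 = 0x55555555
Convert to decimal digit by digit (value = value*16 + digit):
  5 -> 5
  5*16 + 5 = 85
  85*16 + 5 = 1365
  1365*16 + 5 = 21845
  21845*16 + 5 = 349525
  349525*16 + 5 = 5592405
  5592405*16 + 5 = 89478485
  89478485*16 + 5 = 1431655765
Decimal = 1431655765

1431655765


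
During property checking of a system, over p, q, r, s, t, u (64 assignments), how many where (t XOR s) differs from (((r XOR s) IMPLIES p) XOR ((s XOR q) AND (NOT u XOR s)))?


F1 = (t XOR s)
F2 = (((r XOR s) IMPLIES p) XOR ((s XOR q) AND (NOT u XOR s)))
Evaluate both on each of 64 rows (bits = p,q,r,s,t,u):
  row 0 [000000]: F1=0 F2=1 (differ) -> 1
  row 1 [000001]: F1=0 F2=1 (differ) -> 1
  row 2 [000010]: F1=1 F2=1 -> 0
  row 3 [000011]: F1=1 F2=1 -> 0
  row 4 [000100]: F1=1 F2=0 (differ) -> 1
  (every remaining row is evaluated the same way; all 64 results are listed next)
Full result column, 8 rows per line (p,q,r fixed per line; s,t,u runs 000..111 left to right):
  rows 0-7 [p,q,r=000]: 11001001  (ones: 4)
  rows 8-15 [p,q,r=001]: 00110110  (ones: 4)
  rows 16-23 [p,q,r=010]: 01101100  (ones: 4)
  rows 24-31 [p,q,r=011]: 10010011  (ones: 4)
  rows 32-39 [p,q,r=100]: 11000110  (ones: 4)
  rows 40-47 [p,q,r=101]: 11000110  (ones: 4)
  rows 48-55 [p,q,r=110]: 01100011  (ones: 4)
  rows 56-63 [p,q,r=111]: 01100011  (ones: 4)
Disagreements = 4+4+4+4+4+4+4+4 = 32

32


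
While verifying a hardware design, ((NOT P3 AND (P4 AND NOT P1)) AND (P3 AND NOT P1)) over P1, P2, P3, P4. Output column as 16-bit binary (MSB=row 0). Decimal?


Formula: ((NOT P3 AND (P4 AND NOT P1)) AND (P3 AND NOT P1)) over P1, P2, P3, P4 (16 rows)
Evaluate each row (bits = P1,P2,P3,P4, MSB first):
  row 0 [0000]: ((NOT 0 AND (0 AND NOT 0)) AND (0 AND NOT 0)) -> 0
  row 1 [0001]: ((NOT 0 AND (1 AND NOT 0)) AND (0 AND NOT 0)) -> 0
  row 2 [0010]: ((NOT 1 AND (0 AND NOT 0)) AND (1 AND NOT 0)) -> 0
  row 3 [0011]: ((NOT 1 AND (1 AND NOT 0)) AND (1 AND NOT 0)) -> 0
  row 4 [0100]: ((NOT 0 AND (0 AND NOT 0)) AND (0 AND NOT 0)) -> 0
  row 5 [0101]: ((NOT 0 AND (1 AND NOT 0)) AND (0 AND NOT 0)) -> 0
  row 6 [0110]: ((NOT 1 AND (0 AND NOT 0)) AND (1 AND NOT 0)) -> 0
  row 7 [0111]: ((NOT 1 AND (1 AND NOT 0)) AND (1 AND NOT 0)) -> 0
  row 8 [1000]: ((NOT 0 AND (0 AND NOT 1)) AND (0 AND NOT 1)) -> 0
  row 9 [1001]: ((NOT 0 AND (1 AND NOT 1)) AND (0 AND NOT 1)) -> 0
  row 10 [1010]: ((NOT 1 AND (0 AND NOT 1)) AND (1 AND NOT 1)) -> 0
  row 11 [1011]: ((NOT 1 AND (1 AND NOT 1)) AND (1 AND NOT 1)) -> 0
  row 12 [1100]: ((NOT 0 AND (0 AND NOT 1)) AND (0 AND NOT 1)) -> 0
  row 13 [1101]: ((NOT 0 AND (1 AND NOT 1)) AND (0 AND NOT 1)) -> 0
  row 14 [1110]: ((NOT 1 AND (0 AND NOT 1)) AND (1 AND NOT 1)) -> 0
  row 15 [1111]: ((NOT 1 AND (1 AND NOT 1)) AND (1 AND NOT 1)) -> 0
Full result column, 4 rows per line (P1,P2 fixed per line; P3,P4 runs 00..11 left to right):
  rows 0-3 [P1,P2=00]: 0000  = hex 0
  rows 4-7 [P1,P2=01]: 0000  = hex 0
  rows 8-11 [P1,P2=10]: 0000  = hex 0
  rows 12-15 [P1,P2=11]: 0000  = hex 0
Output column (row 0 .. row 15) = 0000000000000000
Output column grouped in 4s = 0000 0000 0000 0000 = 0x0000
Convert to decimal digit by digit (value = value*16 + digit):
  0 -> 0
  0*16 + 0 = 0
  0*16 + 0 = 0
  0*16 + 0 = 0
Decimal = 0

0


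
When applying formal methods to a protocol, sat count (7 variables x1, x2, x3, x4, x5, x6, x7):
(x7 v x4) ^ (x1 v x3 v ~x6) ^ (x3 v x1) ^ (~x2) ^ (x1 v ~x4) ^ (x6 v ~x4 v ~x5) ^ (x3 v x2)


CNF with 7 clauses over 7 vars (128 assignments).
An assignment satisfies CNF iff every clause has >=1 true literal.
Check each row (bits = x1,x2,x3,x4,x5,x6,x7; clause T/F shown):
  row 0 [0000000]: clauses=FTFTTTF -> 0
  row 1 [0000001]: clauses=TTFTTTF -> 0
  row 2 [0000010]: clauses=FFFTTTF -> 0
  row 3 [0000011]: clauses=TFFTTTF -> 0
  row 4 [0000100]: clauses=FTFTTTF -> 0
  (every remaining row is evaluated the same way; all 128 results are listed next)
Full result column, 8 rows per line (x1,x2,x3,x4 fixed per line; x5,x6,x7 runs 000..111 left to right):
  rows 0-7 [x1,x2,x3,x4=0000]: 00000000  (ones: 0)
  rows 8-15 [x1,x2,x3,x4=0001]: 00000000  (ones: 0)
  rows 16-23 [x1,x2,x3,x4=0010]: 01010101  (ones: 4)
  rows 24-31 [x1,x2,x3,x4=0011]: 00000000  (ones: 0)
  rows 32-39 [x1,x2,x3,x4=0100]: 00000000  (ones: 0)
  rows 40-47 [x1,x2,x3,x4=0101]: 00000000  (ones: 0)
  rows 48-55 [x1,x2,x3,x4=0110]: 00000000  (ones: 0)
  rows 56-63 [x1,x2,x3,x4=0111]: 00000000  (ones: 0)
  rows 64-71 [x1,x2,x3,x4=1000]: 00000000  (ones: 0)
  rows 72-79 [x1,x2,x3,x4=1001]: 00000000  (ones: 0)
  rows 80-87 [x1,x2,x3,x4=1010]: 01010101  (ones: 4)
  rows 88-95 [x1,x2,x3,x4=1011]: 11110011  (ones: 6)
  rows 96-103 [x1,x2,x3,x4=1100]: 00000000  (ones: 0)
  rows 104-111 [x1,x2,x3,x4=1101]: 00000000  (ones: 0)
  rows 112-119 [x1,x2,x3,x4=1110]: 00000000  (ones: 0)
  rows 120-127 [x1,x2,x3,x4=1111]: 00000000  (ones: 0)
Satisfying assignments = 0+0+4+0+0+0+0+0+0+0+4+6+0+0+0+0 = 14

14


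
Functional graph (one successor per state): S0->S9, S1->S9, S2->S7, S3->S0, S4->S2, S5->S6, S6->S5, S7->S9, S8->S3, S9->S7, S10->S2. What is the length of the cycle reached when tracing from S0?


Trace from S0 until a state repeats:
  S0 -> S9 -> S7 -> S9
S9 first seen at step 1, revisited at step 3.
Cycle length = 3 - 1 = 2

2


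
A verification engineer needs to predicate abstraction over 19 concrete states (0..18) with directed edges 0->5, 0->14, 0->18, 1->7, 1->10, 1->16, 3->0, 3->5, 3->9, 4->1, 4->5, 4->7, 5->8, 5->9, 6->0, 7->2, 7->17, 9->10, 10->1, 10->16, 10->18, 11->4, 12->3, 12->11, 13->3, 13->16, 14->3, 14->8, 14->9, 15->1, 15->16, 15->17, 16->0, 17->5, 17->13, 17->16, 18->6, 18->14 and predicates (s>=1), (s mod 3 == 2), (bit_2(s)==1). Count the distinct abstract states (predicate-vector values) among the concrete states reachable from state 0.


BFS from 0:
Concrete reachable: {0, 1, 2, 3, 5, 6, 7, 8, 9, 10, 13, 14, 16, 17, 18}
Abstract via predicates (s>=1), (s mod 3 == 2), (bit_2(s)==1):
  (0,0,0) <- {0}
  (1,0,0) <- {1, 3, 9, 10, 16, 18}
  (1,0,1) <- {6, 7, 13}
  (1,1,0) <- {2, 8, 17}
  (1,1,1) <- {5, 14}
Distinct abstract states = 5

5


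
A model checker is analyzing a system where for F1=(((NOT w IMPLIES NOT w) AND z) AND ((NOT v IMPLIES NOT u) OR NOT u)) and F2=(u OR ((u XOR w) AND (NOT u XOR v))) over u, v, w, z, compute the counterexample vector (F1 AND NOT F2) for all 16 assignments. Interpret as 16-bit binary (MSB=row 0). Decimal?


F1 = (((NOT w IMPLIES NOT w) AND z) AND ((NOT v IMPLIES NOT u) OR NOT u))
F2 = (u OR ((u XOR w) AND (NOT u XOR v)))
Counterexample to F1=>F2 is where F1=1 and F2=0.
Evaluate each row (bits = u,v,w,z, MSB first):
  row 0 [0000]: F1=0 F2=0 -> F1&~F2 -> 0
  row 1 [0001]: F1=1 F2=0 -> F1&~F2 -> 1
  row 2 [0010]: F1=0 F2=1 -> F1&~F2 -> 0
  row 3 [0011]: F1=1 F2=1 -> F1&~F2 -> 0
  row 4 [0100]: F1=0 F2=0 -> F1&~F2 -> 0
  row 5 [0101]: F1=1 F2=0 -> F1&~F2 -> 1
  row 6 [0110]: F1=0 F2=0 -> F1&~F2 -> 0
  row 7 [0111]: F1=1 F2=0 -> F1&~F2 -> 1
  row 8 [1000]: F1=0 F2=1 -> F1&~F2 -> 0
  row 9 [1001]: F1=0 F2=1 -> F1&~F2 -> 0
  row 10 [1010]: F1=0 F2=1 -> F1&~F2 -> 0
  row 11 [1011]: F1=0 F2=1 -> F1&~F2 -> 0
  row 12 [1100]: F1=0 F2=1 -> F1&~F2 -> 0
  row 13 [1101]: F1=1 F2=1 -> F1&~F2 -> 0
  row 14 [1110]: F1=0 F2=1 -> F1&~F2 -> 0
  row 15 [1111]: F1=1 F2=1 -> F1&~F2 -> 0
Full result column, 4 rows per line (u,v fixed per line; w,z runs 00..11 left to right):
  rows 0-3 [u,v=00]: 0100  = hex 4
  rows 4-7 [u,v=01]: 0101  = hex 5
  rows 8-11 [u,v=10]: 0000  = hex 0
  rows 12-15 [u,v=11]: 0000  = hex 0
Counterexample vector (row 0 .. row 15) = 0100010100000000
Output column grouped in 4s = 0100 0101 0000 0000 = 0x4500
Convert to decimal digit by digit (value = value*16 + digit):
  4 -> 4
  4*16 + 5 = 69
  69*16 + 0 = 1104
  1104*16 + 0 = 17664
Decimal = 17664

17664


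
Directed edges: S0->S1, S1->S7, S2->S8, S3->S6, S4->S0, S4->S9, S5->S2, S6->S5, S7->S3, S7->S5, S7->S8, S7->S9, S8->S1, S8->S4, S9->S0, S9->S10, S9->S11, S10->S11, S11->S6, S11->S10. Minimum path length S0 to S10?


BFS layer-by-layer from S0:
  dist 0: {S0}
  dist 1: {S1}
  dist 2: {S7}
  dist 3: {S3, S5, S8, S9}
  dist 4: {S2, S4, S6, S10, S11}
  -> S10 reached at distance 4
Shortest path length = 4

4


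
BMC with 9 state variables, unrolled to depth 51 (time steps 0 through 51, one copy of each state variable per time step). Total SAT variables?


BMC unrolls to depth k, creating one copy of each state var for steps 0..k.
Step count = 51 + 1 = 52 (steps 0 through 51)
Vars per step = 9
Total = 9 * 52 = 468

468


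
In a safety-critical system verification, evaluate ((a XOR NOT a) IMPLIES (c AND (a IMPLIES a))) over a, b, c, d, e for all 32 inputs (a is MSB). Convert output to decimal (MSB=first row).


Formula: ((a XOR NOT a) IMPLIES (c AND (a IMPLIES a))) over a, b, c, d, e (32 rows)
Evaluate each row (bits = a,b,c,d,e, MSB first):
  row 0 [00000]: ((0 XOR NOT 0) IMPLIES (0 AND (0 IMPLIES 0))) -> 0
  row 1 [00001]: ((0 XOR NOT 0) IMPLIES (0 AND (0 IMPLIES 0))) -> 0
  row 2 [00010]: ((0 XOR NOT 0) IMPLIES (0 AND (0 IMPLIES 0))) -> 0
  row 3 [00011]: ((0 XOR NOT 0) IMPLIES (0 AND (0 IMPLIES 0))) -> 0
  row 4 [00100]: ((0 XOR NOT 0) IMPLIES (1 AND (0 IMPLIES 0))) -> 1
  row 5 [00101]: ((0 XOR NOT 0) IMPLIES (1 AND (0 IMPLIES 0))) -> 1
  row 6 [00110]: ((0 XOR NOT 0) IMPLIES (1 AND (0 IMPLIES 0))) -> 1
  row 7 [00111]: ((0 XOR NOT 0) IMPLIES (1 AND (0 IMPLIES 0))) -> 1
  row 8 [01000]: ((0 XOR NOT 0) IMPLIES (0 AND (0 IMPLIES 0))) -> 0
  row 9 [01001]: ((0 XOR NOT 0) IMPLIES (0 AND (0 IMPLIES 0))) -> 0
  row 10 [01010]: ((0 XOR NOT 0) IMPLIES (0 AND (0 IMPLIES 0))) -> 0
  row 11 [01011]: ((0 XOR NOT 0) IMPLIES (0 AND (0 IMPLIES 0))) -> 0
  row 12 [01100]: ((0 XOR NOT 0) IMPLIES (1 AND (0 IMPLIES 0))) -> 1
  row 13 [01101]: ((0 XOR NOT 0) IMPLIES (1 AND (0 IMPLIES 0))) -> 1
  row 14 [01110]: ((0 XOR NOT 0) IMPLIES (1 AND (0 IMPLIES 0))) -> 1
  row 15 [01111]: ((0 XOR NOT 0) IMPLIES (1 AND (0 IMPLIES 0))) -> 1
  row 16 [10000]: ((1 XOR NOT 1) IMPLIES (0 AND (1 IMPLIES 1))) -> 0
  row 17 [10001]: ((1 XOR NOT 1) IMPLIES (0 AND (1 IMPLIES 1))) -> 0
  row 18 [10010]: ((1 XOR NOT 1) IMPLIES (0 AND (1 IMPLIES 1))) -> 0
  row 19 [10011]: ((1 XOR NOT 1) IMPLIES (0 AND (1 IMPLIES 1))) -> 0
  row 20 [10100]: ((1 XOR NOT 1) IMPLIES (1 AND (1 IMPLIES 1))) -> 1
  row 21 [10101]: ((1 XOR NOT 1) IMPLIES (1 AND (1 IMPLIES 1))) -> 1
  row 22 [10110]: ((1 XOR NOT 1) IMPLIES (1 AND (1 IMPLIES 1))) -> 1
  row 23 [10111]: ((1 XOR NOT 1) IMPLIES (1 AND (1 IMPLIES 1))) -> 1
  row 24 [11000]: ((1 XOR NOT 1) IMPLIES (0 AND (1 IMPLIES 1))) -> 0
  row 25 [11001]: ((1 XOR NOT 1) IMPLIES (0 AND (1 IMPLIES 1))) -> 0
  row 26 [11010]: ((1 XOR NOT 1) IMPLIES (0 AND (1 IMPLIES 1))) -> 0
  row 27 [11011]: ((1 XOR NOT 1) IMPLIES (0 AND (1 IMPLIES 1))) -> 0
  row 28 [11100]: ((1 XOR NOT 1) IMPLIES (1 AND (1 IMPLIES 1))) -> 1
  row 29 [11101]: ((1 XOR NOT 1) IMPLIES (1 AND (1 IMPLIES 1))) -> 1
  row 30 [11110]: ((1 XOR NOT 1) IMPLIES (1 AND (1 IMPLIES 1))) -> 1
  row 31 [11111]: ((1 XOR NOT 1) IMPLIES (1 AND (1 IMPLIES 1))) -> 1
Full result column, 4 rows per line (a,b,c fixed per line; d,e runs 00..11 left to right):
  rows 0-3 [a,b,c=000]: 0000  = hex 0
  rows 4-7 [a,b,c=001]: 1111  = hex F
  rows 8-11 [a,b,c=010]: 0000  = hex 0
  rows 12-15 [a,b,c=011]: 1111  = hex F
  rows 16-19 [a,b,c=100]: 0000  = hex 0
  rows 20-23 [a,b,c=101]: 1111  = hex F
  rows 24-27 [a,b,c=110]: 0000  = hex 0
  rows 28-31 [a,b,c=111]: 1111  = hex F
Output column (row 0 .. row 31) = 00001111000011110000111100001111
Output column grouped in 4s = 0000 1111 0000 1111 0000 1111 0000 1111 = 0x0F0F0F0F
Convert to decimal digit by digit (value = value*16 + digit):
  0 -> 0
  0*16 + 15 (F) = 15
  15*16 + 0 = 240
  240*16 + 15 (F) = 3855
  3855*16 + 0 = 61680
  61680*16 + 15 (F) = 986895
  986895*16 + 0 = 15790320
  15790320*16 + 15 (F) = 252645135
Decimal = 252645135

252645135


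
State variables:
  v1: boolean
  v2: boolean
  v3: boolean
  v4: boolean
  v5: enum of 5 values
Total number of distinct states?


State space = product of domain sizes of all variables.
Domain sizes:
  v1 (boolean): 2
  v2 (boolean): 2
  v3 (boolean): 2
  v4 (boolean): 2
  v5 (enum of 5 values): 5
Product = 2 * 2 * 2 * 2 * 5 = 80

80


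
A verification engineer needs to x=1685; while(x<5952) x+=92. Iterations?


Step 1: x goes from 1685 toward 5952 by 92; the body runs while x<5952, so iterations = ceil((bound-start)/step)
Step 2: Distance=4267
Step 3: ceil(4267/92)=47

47


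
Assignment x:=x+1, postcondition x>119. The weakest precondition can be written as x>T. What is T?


Formula: wp(x:=E, P) = P[E/x] (substitute E for x in postcondition)
Step 1: Postcondition: x>119
Step 2: Substitute x+1 for x: x+1>119
Step 3: Solve for x: x > 119-1 = 118

118


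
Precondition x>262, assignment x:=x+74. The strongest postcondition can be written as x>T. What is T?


Formula: sp(P, x:=E) = exists old_x. (x = E[old_x/x]) AND P[old_x/x] (old_x is the value of x before the assignment; eliminate old_x by solving x = E[old_x/x] for old_x)
Step 1: Precondition P: x>262, i.e. old_x > 262
Step 2: Assignment gives x = old_x + 74, so old_x = x - 74
Step 3: Substitute into P: x - 74 > 262
Step 4: Simplify: x > 262+74 = 336

336


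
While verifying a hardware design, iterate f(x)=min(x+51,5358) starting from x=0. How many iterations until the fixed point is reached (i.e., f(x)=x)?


Step 1: x=0, cap=5358, increment=51
Step 2: x grows by 51 each step until capped at 5358; fixed point is x=5358
Step 3: iterations = ceil(5358/51) = 106

106


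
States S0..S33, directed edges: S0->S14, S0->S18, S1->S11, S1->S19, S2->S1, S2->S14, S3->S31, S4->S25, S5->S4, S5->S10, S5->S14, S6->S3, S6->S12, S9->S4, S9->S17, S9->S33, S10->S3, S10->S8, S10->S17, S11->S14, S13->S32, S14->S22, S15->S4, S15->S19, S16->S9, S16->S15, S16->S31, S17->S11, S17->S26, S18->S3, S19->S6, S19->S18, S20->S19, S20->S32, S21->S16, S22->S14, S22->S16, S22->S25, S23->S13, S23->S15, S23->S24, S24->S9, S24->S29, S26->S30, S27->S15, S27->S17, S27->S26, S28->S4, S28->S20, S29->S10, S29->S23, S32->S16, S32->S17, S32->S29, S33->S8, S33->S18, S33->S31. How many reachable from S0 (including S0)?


BFS from S0:
  layer 0: {S0}
  layer 1: {S14, S18}
  layer 2: {S3, S22}
  layer 3: {S16, S25, S31}
  layer 4: {S9, S15}
  layer 5: {S4, S17, S19, S33}
  layer 6: {S6, S8, S11, S26}
  layer 7: {S12, S30}
Reachable set: {S0, S3, S4, S6, S8, S9, S11, S12, S14, S15, S16, S17, S18, S19, S22, S25, S26, S30, S31, S33}
Count = 20

20


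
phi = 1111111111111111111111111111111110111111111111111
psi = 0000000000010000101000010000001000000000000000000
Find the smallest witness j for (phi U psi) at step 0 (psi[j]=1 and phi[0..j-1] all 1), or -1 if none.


(phi U psi) at 0: need smallest j with psi[j]=1 and phi[i]=1 for all i in [0,j).
Scan from step 0:
  step 0: phi=1, psi=0 -> continue
  step 1: phi=1, psi=0 -> continue
  step 2: phi=1, psi=0 -> continue
  step 3: phi=1, psi=0 -> continue
  step 11: psi=1 and phi held for [0,11) -> witness found
Witness step = 11

11


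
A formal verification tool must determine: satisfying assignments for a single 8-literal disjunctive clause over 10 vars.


Step 1: Total=2^10=1024
Step 2: Unsat when all 8 false: 2^2=4
Step 3: Sat=1024-4=1020

1020


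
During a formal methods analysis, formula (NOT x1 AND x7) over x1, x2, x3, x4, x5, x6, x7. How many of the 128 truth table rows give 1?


Formula: (NOT x1 AND x7) over 7 vars (128 rows)
Evaluate each row (x1, x2, x3, x4, x5, x6, x7 as bits, MSB first):
  row 0 [0000000]: (NOT 0 AND 0) -> 0
  row 1 [0000001]: (NOT 0 AND 1) -> 1
  row 2 [0000010]: (NOT 0 AND 0) -> 0
  row 3 [0000011]: (NOT 0 AND 1) -> 1
  row 4 [0000100]: (NOT 0 AND 0) -> 0
  (every remaining row is evaluated the same way; all 128 results are listed next)
Full result column, 8 rows per line (x1,x2,x3,x4 fixed per line; x5,x6,x7 runs 000..111 left to right):
  rows 0-7 [x1,x2,x3,x4=0000]: 01010101  (ones: 4)
  rows 8-15 [x1,x2,x3,x4=0001]: 01010101  (ones: 4)
  rows 16-23 [x1,x2,x3,x4=0010]: 01010101  (ones: 4)
  rows 24-31 [x1,x2,x3,x4=0011]: 01010101  (ones: 4)
  rows 32-39 [x1,x2,x3,x4=0100]: 01010101  (ones: 4)
  rows 40-47 [x1,x2,x3,x4=0101]: 01010101  (ones: 4)
  rows 48-55 [x1,x2,x3,x4=0110]: 01010101  (ones: 4)
  rows 56-63 [x1,x2,x3,x4=0111]: 01010101  (ones: 4)
  rows 64-71 [x1,x2,x3,x4=1000]: 00000000  (ones: 0)
  rows 72-79 [x1,x2,x3,x4=1001]: 00000000  (ones: 0)
  rows 80-87 [x1,x2,x3,x4=1010]: 00000000  (ones: 0)
  rows 88-95 [x1,x2,x3,x4=1011]: 00000000  (ones: 0)
  rows 96-103 [x1,x2,x3,x4=1100]: 00000000  (ones: 0)
  rows 104-111 [x1,x2,x3,x4=1101]: 00000000  (ones: 0)
  rows 112-119 [x1,x2,x3,x4=1110]: 00000000  (ones: 0)
  rows 120-127 [x1,x2,x3,x4=1111]: 00000000  (ones: 0)
Count of 1-rows = 4+4+4+4+4+4+4+4+0+0+0+0+0+0+0+0 = 32

32


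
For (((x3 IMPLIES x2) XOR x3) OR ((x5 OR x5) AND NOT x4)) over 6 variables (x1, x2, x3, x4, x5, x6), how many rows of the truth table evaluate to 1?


Formula: (((x3 IMPLIES x2) XOR x3) OR ((x5 OR x5) AND NOT x4)) over 6 vars (64 rows)
Evaluate each row (x1, x2, x3, x4, x5, x6 as bits, MSB first):
  row 0 [000000]: (((0 IMPLIES 0) XOR 0) OR ((0 OR 0) AND NOT 0)) -> 1
  row 1 [000001]: (((0 IMPLIES 0) XOR 0) OR ((0 OR 0) AND NOT 0)) -> 1
  row 2 [000010]: (((0 IMPLIES 0) XOR 0) OR ((1 OR 1) AND NOT 0)) -> 1
  row 3 [000011]: (((0 IMPLIES 0) XOR 0) OR ((1 OR 1) AND NOT 0)) -> 1
  row 4 [000100]: (((0 IMPLIES 0) XOR 0) OR ((0 OR 0) AND NOT 1)) -> 1
  (every remaining row is evaluated the same way; all 64 results are listed next)
Full result column, 8 rows per line (x1,x2,x3 fixed per line; x4,x5,x6 runs 000..111 left to right):
  rows 0-7 [x1,x2,x3=000]: 11111111  (ones: 8)
  rows 8-15 [x1,x2,x3=001]: 11111111  (ones: 8)
  rows 16-23 [x1,x2,x3=010]: 11111111  (ones: 8)
  rows 24-31 [x1,x2,x3=011]: 00110000  (ones: 2)
  rows 32-39 [x1,x2,x3=100]: 11111111  (ones: 8)
  rows 40-47 [x1,x2,x3=101]: 11111111  (ones: 8)
  rows 48-55 [x1,x2,x3=110]: 11111111  (ones: 8)
  rows 56-63 [x1,x2,x3=111]: 00110000  (ones: 2)
Count of 1-rows = 8+8+8+2+8+8+8+2 = 52

52


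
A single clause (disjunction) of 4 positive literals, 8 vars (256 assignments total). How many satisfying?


Step 1: Total=2^8=256
Step 2: Unsat when all 4 false: 2^4=16
Step 3: Sat=256-16=240

240


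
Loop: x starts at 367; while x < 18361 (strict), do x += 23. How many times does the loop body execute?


Step 1: x goes from 367 toward 18361 by 23; the body runs while x<18361, so iterations = ceil((bound-start)/step)
Step 2: Distance=17994
Step 3: ceil(17994/23)=783

783


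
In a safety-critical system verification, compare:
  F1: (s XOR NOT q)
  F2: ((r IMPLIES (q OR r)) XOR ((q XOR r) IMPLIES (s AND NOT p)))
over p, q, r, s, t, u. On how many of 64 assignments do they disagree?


F1 = (s XOR NOT q)
F2 = ((r IMPLIES (q OR r)) XOR ((q XOR r) IMPLIES (s AND NOT p)))
Evaluate both on each of 64 rows (bits = p,q,r,s,t,u):
  row 0 [000000]: F1=1 F2=0 (differ) -> 1
  row 1 [000001]: F1=1 F2=0 (differ) -> 1
  row 2 [000010]: F1=1 F2=0 (differ) -> 1
  row 3 [000011]: F1=1 F2=0 (differ) -> 1
  row 4 [000100]: F1=0 F2=0 -> 0
  (every remaining row is evaluated the same way; all 64 results are listed next)
Full result column, 8 rows per line (p,q,r fixed per line; s,t,u runs 000..111 left to right):
  rows 0-7 [p,q,r=000]: 11110000  (ones: 4)
  rows 8-15 [p,q,r=001]: 00000000  (ones: 0)
  rows 16-23 [p,q,r=010]: 11111111  (ones: 8)
  rows 24-31 [p,q,r=011]: 00001111  (ones: 4)
  rows 32-39 [p,q,r=100]: 11110000  (ones: 4)
  rows 40-47 [p,q,r=101]: 00001111  (ones: 4)
  rows 48-55 [p,q,r=110]: 11110000  (ones: 4)
  rows 56-63 [p,q,r=111]: 00001111  (ones: 4)
Disagreements = 4+0+8+4+4+4+4+4 = 32

32


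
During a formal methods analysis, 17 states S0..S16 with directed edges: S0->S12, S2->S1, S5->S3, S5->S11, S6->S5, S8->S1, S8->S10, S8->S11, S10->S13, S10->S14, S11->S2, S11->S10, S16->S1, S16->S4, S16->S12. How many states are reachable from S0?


BFS from S0:
  layer 0: {S0}
  layer 1: {S12}
Reachable set: {S0, S12}
Count = 2

2


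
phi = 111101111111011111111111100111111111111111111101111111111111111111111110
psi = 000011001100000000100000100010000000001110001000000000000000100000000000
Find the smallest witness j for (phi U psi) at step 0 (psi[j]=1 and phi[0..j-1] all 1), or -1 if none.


(phi U psi) at 0: need smallest j with psi[j]=1 and phi[i]=1 for all i in [0,j).
Scan from step 0:
  step 0: phi=1, psi=0 -> continue
  step 1: phi=1, psi=0 -> continue
  step 2: phi=1, psi=0 -> continue
  step 3: phi=1, psi=0 -> continue
  step 4: psi=1 and phi held for [0,4) -> witness found
Witness step = 4

4


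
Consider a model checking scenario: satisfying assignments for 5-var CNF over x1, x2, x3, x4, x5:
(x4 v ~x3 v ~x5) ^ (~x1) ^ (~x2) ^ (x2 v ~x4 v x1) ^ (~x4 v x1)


CNF with 5 clauses over 5 vars (32 assignments).
An assignment satisfies CNF iff every clause has >=1 true literal.
Check each row (bits = x1,x2,x3,x4,x5; clause T/F shown):
  row 0 [00000]: clauses=TTTTT -> 1
  row 1 [00001]: clauses=TTTTT -> 1
  row 2 [00010]: clauses=TTTFF -> 0
  row 3 [00011]: clauses=TTTFF -> 0
  row 4 [00100]: clauses=TTTTT -> 1
  row 5 [00101]: clauses=FTTTT -> 0
  row 6 [00110]: clauses=TTTFF -> 0
  row 7 [00111]: clauses=TTTFF -> 0
  row 8 [01000]: clauses=TTFTT -> 0
  row 9 [01001]: clauses=TTFTT -> 0
  row 10 [01010]: clauses=TTFTF -> 0
  row 11 [01011]: clauses=TTFTF -> 0
  row 12 [01100]: clauses=TTFTT -> 0
  row 13 [01101]: clauses=FTFTT -> 0
  row 14 [01110]: clauses=TTFTF -> 0
  row 15 [01111]: clauses=TTFTF -> 0
  row 16 [10000]: clauses=TFTTT -> 0
  row 17 [10001]: clauses=TFTTT -> 0
  row 18 [10010]: clauses=TFTTT -> 0
  row 19 [10011]: clauses=TFTTT -> 0
  row 20 [10100]: clauses=TFTTT -> 0
  row 21 [10101]: clauses=FFTTT -> 0
  row 22 [10110]: clauses=TFTTT -> 0
  row 23 [10111]: clauses=TFTTT -> 0
  row 24 [11000]: clauses=TFFTT -> 0
  row 25 [11001]: clauses=TFFTT -> 0
  row 26 [11010]: clauses=TFFTT -> 0
  row 27 [11011]: clauses=TFFTT -> 0
  row 28 [11100]: clauses=TFFTT -> 0
  row 29 [11101]: clauses=FFFTT -> 0
  row 30 [11110]: clauses=TFFTT -> 0
  row 31 [11111]: clauses=TFFTT -> 0
Full result column, 8 rows per line (x1,x2 fixed per line; x3,x4,x5 runs 000..111 left to right):
  rows 0-7 [x1,x2=00]: 11001000  (ones: 3)
  rows 8-15 [x1,x2=01]: 00000000  (ones: 0)
  rows 16-23 [x1,x2=10]: 00000000  (ones: 0)
  rows 24-31 [x1,x2=11]: 00000000  (ones: 0)
Satisfying assignments = 3+0+0+0 = 3

3


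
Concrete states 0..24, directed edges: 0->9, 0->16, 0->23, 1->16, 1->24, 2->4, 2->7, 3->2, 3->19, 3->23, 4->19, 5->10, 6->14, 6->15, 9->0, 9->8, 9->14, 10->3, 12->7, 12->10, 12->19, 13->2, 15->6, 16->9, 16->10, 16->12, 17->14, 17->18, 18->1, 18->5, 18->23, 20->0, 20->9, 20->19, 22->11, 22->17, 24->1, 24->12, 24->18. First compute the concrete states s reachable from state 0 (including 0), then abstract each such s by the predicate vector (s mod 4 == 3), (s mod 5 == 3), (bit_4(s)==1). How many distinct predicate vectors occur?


BFS from 0:
Concrete reachable: {0, 2, 3, 4, 7, 8, 9, 10, 12, 14, 16, 19, 23}
Abstract via predicates (s mod 4 == 3), (s mod 5 == 3), (bit_4(s)==1):
  (0,0,0) <- {0, 2, 4, 9, 10, 12, 14}
  (0,0,1) <- {16}
  (0,1,0) <- {8}
  (1,0,0) <- {7}
  (1,0,1) <- {19}
  (1,1,0) <- {3}
  (1,1,1) <- {23}
Distinct abstract states = 7

7


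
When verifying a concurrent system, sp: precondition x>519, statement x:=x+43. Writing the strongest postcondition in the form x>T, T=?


Formula: sp(P, x:=E) = exists old_x. (x = E[old_x/x]) AND P[old_x/x] (old_x is the value of x before the assignment; eliminate old_x by solving x = E[old_x/x] for old_x)
Step 1: Precondition P: x>519, i.e. old_x > 519
Step 2: Assignment gives x = old_x + 43, so old_x = x - 43
Step 3: Substitute into P: x - 43 > 519
Step 4: Simplify: x > 519+43 = 562

562


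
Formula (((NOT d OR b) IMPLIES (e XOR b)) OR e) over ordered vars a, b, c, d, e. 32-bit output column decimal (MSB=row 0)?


Formula: (((NOT d OR b) IMPLIES (e XOR b)) OR e) over a, b, c, d, e (32 rows)
Evaluate each row (bits = a,b,c,d,e, MSB first):
  row 0 [00000]: (((NOT 0 OR 0) IMPLIES (0 XOR 0)) OR 0) -> 0
  row 1 [00001]: (((NOT 0 OR 0) IMPLIES (1 XOR 0)) OR 1) -> 1
  row 2 [00010]: (((NOT 1 OR 0) IMPLIES (0 XOR 0)) OR 0) -> 1
  row 3 [00011]: (((NOT 1 OR 0) IMPLIES (1 XOR 0)) OR 1) -> 1
  row 4 [00100]: (((NOT 0 OR 0) IMPLIES (0 XOR 0)) OR 0) -> 0
  row 5 [00101]: (((NOT 0 OR 0) IMPLIES (1 XOR 0)) OR 1) -> 1
  row 6 [00110]: (((NOT 1 OR 0) IMPLIES (0 XOR 0)) OR 0) -> 1
  row 7 [00111]: (((NOT 1 OR 0) IMPLIES (1 XOR 0)) OR 1) -> 1
  row 8 [01000]: (((NOT 0 OR 1) IMPLIES (0 XOR 1)) OR 0) -> 1
  row 9 [01001]: (((NOT 0 OR 1) IMPLIES (1 XOR 1)) OR 1) -> 1
  row 10 [01010]: (((NOT 1 OR 1) IMPLIES (0 XOR 1)) OR 0) -> 1
  row 11 [01011]: (((NOT 1 OR 1) IMPLIES (1 XOR 1)) OR 1) -> 1
  row 12 [01100]: (((NOT 0 OR 1) IMPLIES (0 XOR 1)) OR 0) -> 1
  row 13 [01101]: (((NOT 0 OR 1) IMPLIES (1 XOR 1)) OR 1) -> 1
  row 14 [01110]: (((NOT 1 OR 1) IMPLIES (0 XOR 1)) OR 0) -> 1
  row 15 [01111]: (((NOT 1 OR 1) IMPLIES (1 XOR 1)) OR 1) -> 1
  row 16 [10000]: (((NOT 0 OR 0) IMPLIES (0 XOR 0)) OR 0) -> 0
  row 17 [10001]: (((NOT 0 OR 0) IMPLIES (1 XOR 0)) OR 1) -> 1
  row 18 [10010]: (((NOT 1 OR 0) IMPLIES (0 XOR 0)) OR 0) -> 1
  row 19 [10011]: (((NOT 1 OR 0) IMPLIES (1 XOR 0)) OR 1) -> 1
  row 20 [10100]: (((NOT 0 OR 0) IMPLIES (0 XOR 0)) OR 0) -> 0
  row 21 [10101]: (((NOT 0 OR 0) IMPLIES (1 XOR 0)) OR 1) -> 1
  row 22 [10110]: (((NOT 1 OR 0) IMPLIES (0 XOR 0)) OR 0) -> 1
  row 23 [10111]: (((NOT 1 OR 0) IMPLIES (1 XOR 0)) OR 1) -> 1
  row 24 [11000]: (((NOT 0 OR 1) IMPLIES (0 XOR 1)) OR 0) -> 1
  row 25 [11001]: (((NOT 0 OR 1) IMPLIES (1 XOR 1)) OR 1) -> 1
  row 26 [11010]: (((NOT 1 OR 1) IMPLIES (0 XOR 1)) OR 0) -> 1
  row 27 [11011]: (((NOT 1 OR 1) IMPLIES (1 XOR 1)) OR 1) -> 1
  row 28 [11100]: (((NOT 0 OR 1) IMPLIES (0 XOR 1)) OR 0) -> 1
  row 29 [11101]: (((NOT 0 OR 1) IMPLIES (1 XOR 1)) OR 1) -> 1
  row 30 [11110]: (((NOT 1 OR 1) IMPLIES (0 XOR 1)) OR 0) -> 1
  row 31 [11111]: (((NOT 1 OR 1) IMPLIES (1 XOR 1)) OR 1) -> 1
Full result column, 4 rows per line (a,b,c fixed per line; d,e runs 00..11 left to right):
  rows 0-3 [a,b,c=000]: 0111  = hex 7
  rows 4-7 [a,b,c=001]: 0111  = hex 7
  rows 8-11 [a,b,c=010]: 1111  = hex F
  rows 12-15 [a,b,c=011]: 1111  = hex F
  rows 16-19 [a,b,c=100]: 0111  = hex 7
  rows 20-23 [a,b,c=101]: 0111  = hex 7
  rows 24-27 [a,b,c=110]: 1111  = hex F
  rows 28-31 [a,b,c=111]: 1111  = hex F
Output column (row 0 .. row 31) = 01110111111111110111011111111111
Output column grouped in 4s = 0111 0111 1111 1111 0111 0111 1111 1111 = 0x77FF77FF
Convert to decimal digit by digit (value = value*16 + digit):
  7 -> 7
  7*16 + 7 = 119
  119*16 + 15 (F) = 1919
  1919*16 + 15 (F) = 30719
  30719*16 + 7 = 491511
  491511*16 + 7 = 7864183
  7864183*16 + 15 (F) = 125826943
  125826943*16 + 15 (F) = 2013231103
Decimal = 2013231103

2013231103


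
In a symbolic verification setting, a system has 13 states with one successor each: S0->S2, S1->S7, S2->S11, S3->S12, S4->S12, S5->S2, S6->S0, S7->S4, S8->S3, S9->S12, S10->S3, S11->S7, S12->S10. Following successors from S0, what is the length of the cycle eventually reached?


Trace from S0 until a state repeats:
  S0 -> S2 -> S11 -> S7 -> S4 -> S12 -> S10 -> S3 -> S12
S12 first seen at step 5, revisited at step 8.
Cycle length = 8 - 5 = 3

3


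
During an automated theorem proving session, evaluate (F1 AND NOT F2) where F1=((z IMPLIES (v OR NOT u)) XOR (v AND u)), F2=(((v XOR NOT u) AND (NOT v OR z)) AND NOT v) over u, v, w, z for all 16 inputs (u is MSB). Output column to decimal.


F1 = ((z IMPLIES (v OR NOT u)) XOR (v AND u))
F2 = (((v XOR NOT u) AND (NOT v OR z)) AND NOT v)
Counterexample to F1=>F2 is where F1=1 and F2=0.
Evaluate each row (bits = u,v,w,z, MSB first):
  row 0 [0000]: F1=1 F2=1 -> F1&~F2 -> 0
  row 1 [0001]: F1=1 F2=1 -> F1&~F2 -> 0
  row 2 [0010]: F1=1 F2=1 -> F1&~F2 -> 0
  row 3 [0011]: F1=1 F2=1 -> F1&~F2 -> 0
  row 4 [0100]: F1=1 F2=0 -> F1&~F2 -> 1
  row 5 [0101]: F1=1 F2=0 -> F1&~F2 -> 1
  row 6 [0110]: F1=1 F2=0 -> F1&~F2 -> 1
  row 7 [0111]: F1=1 F2=0 -> F1&~F2 -> 1
  row 8 [1000]: F1=1 F2=0 -> F1&~F2 -> 1
  row 9 [1001]: F1=0 F2=0 -> F1&~F2 -> 0
  row 10 [1010]: F1=1 F2=0 -> F1&~F2 -> 1
  row 11 [1011]: F1=0 F2=0 -> F1&~F2 -> 0
  row 12 [1100]: F1=0 F2=0 -> F1&~F2 -> 0
  row 13 [1101]: F1=0 F2=0 -> F1&~F2 -> 0
  row 14 [1110]: F1=0 F2=0 -> F1&~F2 -> 0
  row 15 [1111]: F1=0 F2=0 -> F1&~F2 -> 0
Full result column, 4 rows per line (u,v fixed per line; w,z runs 00..11 left to right):
  rows 0-3 [u,v=00]: 0000  = hex 0
  rows 4-7 [u,v=01]: 1111  = hex F
  rows 8-11 [u,v=10]: 1010  = hex A
  rows 12-15 [u,v=11]: 0000  = hex 0
Counterexample vector (row 0 .. row 15) = 0000111110100000
Output column grouped in 4s = 0000 1111 1010 0000 = 0x0FA0
Convert to decimal digit by digit (value = value*16 + digit):
  0 -> 0
  0*16 + 15 (F) = 15
  15*16 + 10 (A) = 250
  250*16 + 0 = 4000
Decimal = 4000

4000


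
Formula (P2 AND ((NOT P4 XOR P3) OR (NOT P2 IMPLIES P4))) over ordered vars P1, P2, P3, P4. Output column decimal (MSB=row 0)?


Formula: (P2 AND ((NOT P4 XOR P3) OR (NOT P2 IMPLIES P4))) over P1, P2, P3, P4 (16 rows)
Evaluate each row (bits = P1,P2,P3,P4, MSB first):
  row 0 [0000]: (0 AND ((NOT 0 XOR 0) OR (NOT 0 IMPLIES 0))) -> 0
  row 1 [0001]: (0 AND ((NOT 1 XOR 0) OR (NOT 0 IMPLIES 1))) -> 0
  row 2 [0010]: (0 AND ((NOT 0 XOR 1) OR (NOT 0 IMPLIES 0))) -> 0
  row 3 [0011]: (0 AND ((NOT 1 XOR 1) OR (NOT 0 IMPLIES 1))) -> 0
  row 4 [0100]: (1 AND ((NOT 0 XOR 0) OR (NOT 1 IMPLIES 0))) -> 1
  row 5 [0101]: (1 AND ((NOT 1 XOR 0) OR (NOT 1 IMPLIES 1))) -> 1
  row 6 [0110]: (1 AND ((NOT 0 XOR 1) OR (NOT 1 IMPLIES 0))) -> 1
  row 7 [0111]: (1 AND ((NOT 1 XOR 1) OR (NOT 1 IMPLIES 1))) -> 1
  row 8 [1000]: (0 AND ((NOT 0 XOR 0) OR (NOT 0 IMPLIES 0))) -> 0
  row 9 [1001]: (0 AND ((NOT 1 XOR 0) OR (NOT 0 IMPLIES 1))) -> 0
  row 10 [1010]: (0 AND ((NOT 0 XOR 1) OR (NOT 0 IMPLIES 0))) -> 0
  row 11 [1011]: (0 AND ((NOT 1 XOR 1) OR (NOT 0 IMPLIES 1))) -> 0
  row 12 [1100]: (1 AND ((NOT 0 XOR 0) OR (NOT 1 IMPLIES 0))) -> 1
  row 13 [1101]: (1 AND ((NOT 1 XOR 0) OR (NOT 1 IMPLIES 1))) -> 1
  row 14 [1110]: (1 AND ((NOT 0 XOR 1) OR (NOT 1 IMPLIES 0))) -> 1
  row 15 [1111]: (1 AND ((NOT 1 XOR 1) OR (NOT 1 IMPLIES 1))) -> 1
Full result column, 4 rows per line (P1,P2 fixed per line; P3,P4 runs 00..11 left to right):
  rows 0-3 [P1,P2=00]: 0000  = hex 0
  rows 4-7 [P1,P2=01]: 1111  = hex F
  rows 8-11 [P1,P2=10]: 0000  = hex 0
  rows 12-15 [P1,P2=11]: 1111  = hex F
Output column (row 0 .. row 15) = 0000111100001111
Output column grouped in 4s = 0000 1111 0000 1111 = 0x0F0F
Convert to decimal digit by digit (value = value*16 + digit):
  0 -> 0
  0*16 + 15 (F) = 15
  15*16 + 0 = 240
  240*16 + 15 (F) = 3855
Decimal = 3855

3855


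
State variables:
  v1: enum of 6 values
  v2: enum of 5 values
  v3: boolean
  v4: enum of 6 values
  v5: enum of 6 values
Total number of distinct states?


State space = product of domain sizes of all variables.
Domain sizes:
  v1 (enum of 6 values): 6
  v2 (enum of 5 values): 5
  v3 (boolean): 2
  v4 (enum of 6 values): 6
  v5 (enum of 6 values): 6
Product = 6 * 5 * 2 * 6 * 6 = 2160

2160


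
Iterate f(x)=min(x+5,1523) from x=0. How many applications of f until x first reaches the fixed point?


Step 1: x=0, cap=1523, increment=5
Step 2: x grows by 5 each step until capped at 1523; fixed point is x=1523
Step 3: iterations = ceil(1523/5) = 305

305


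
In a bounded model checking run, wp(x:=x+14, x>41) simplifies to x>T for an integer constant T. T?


Formula: wp(x:=E, P) = P[E/x] (substitute E for x in postcondition)
Step 1: Postcondition: x>41
Step 2: Substitute x+14 for x: x+14>41
Step 3: Solve for x: x > 41-14 = 27

27


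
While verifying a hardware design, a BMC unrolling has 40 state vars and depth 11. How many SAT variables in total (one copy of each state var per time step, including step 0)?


BMC unrolls to depth k, creating one copy of each state var for steps 0..k.
Step count = 11 + 1 = 12 (steps 0 through 11)
Vars per step = 40
Total = 40 * 12 = 480

480


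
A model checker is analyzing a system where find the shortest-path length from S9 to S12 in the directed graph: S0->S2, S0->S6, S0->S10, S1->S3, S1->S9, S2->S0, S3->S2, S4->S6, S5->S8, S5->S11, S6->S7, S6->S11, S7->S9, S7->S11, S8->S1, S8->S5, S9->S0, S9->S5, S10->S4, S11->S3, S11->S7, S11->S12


BFS layer-by-layer from S9:
  dist 0: {S9}
  dist 1: {S0, S5}
  dist 2: {S2, S6, S8, S10, S11}
  dist 3: {S1, S3, S4, S7, S12}
  -> S12 reached at distance 3
Shortest path length = 3

3


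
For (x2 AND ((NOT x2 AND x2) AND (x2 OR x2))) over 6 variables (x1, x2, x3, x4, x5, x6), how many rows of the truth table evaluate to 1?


Formula: (x2 AND ((NOT x2 AND x2) AND (x2 OR x2))) over 6 vars (64 rows)
Evaluate each row (x1, x2, x3, x4, x5, x6 as bits, MSB first):
  row 0 [000000]: (0 AND ((NOT 0 AND 0) AND (0 OR 0))) -> 0
  row 1 [000001]: (0 AND ((NOT 0 AND 0) AND (0 OR 0))) -> 0
  row 2 [000010]: (0 AND ((NOT 0 AND 0) AND (0 OR 0))) -> 0
  row 3 [000011]: (0 AND ((NOT 0 AND 0) AND (0 OR 0))) -> 0
  row 4 [000100]: (0 AND ((NOT 0 AND 0) AND (0 OR 0))) -> 0
  (every remaining row is evaluated the same way; all 64 results are listed next)
Full result column, 8 rows per line (x1,x2,x3 fixed per line; x4,x5,x6 runs 000..111 left to right):
  rows 0-7 [x1,x2,x3=000]: 00000000  (ones: 0)
  rows 8-15 [x1,x2,x3=001]: 00000000  (ones: 0)
  rows 16-23 [x1,x2,x3=010]: 00000000  (ones: 0)
  rows 24-31 [x1,x2,x3=011]: 00000000  (ones: 0)
  rows 32-39 [x1,x2,x3=100]: 00000000  (ones: 0)
  rows 40-47 [x1,x2,x3=101]: 00000000  (ones: 0)
  rows 48-55 [x1,x2,x3=110]: 00000000  (ones: 0)
  rows 56-63 [x1,x2,x3=111]: 00000000  (ones: 0)
Count of 1-rows = 0+0+0+0+0+0+0+0 = 0

0
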